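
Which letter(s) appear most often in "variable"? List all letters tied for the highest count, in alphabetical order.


Word: "variable"
Letter counts:
  'a': 2
  'b': 1
  'e': 1
  'i': 1
  'l': 1
  'r': 1
  'v': 1
Maximum count = 2
Most frequent = 'a' (2 times each)


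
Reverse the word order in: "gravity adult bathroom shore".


Original: "gravity adult bathroom shore"
Words (1..n): gravity | adult | bathroom | shore
Reversed (n..1): shore | bathroom | adult | gravity
Result = "shore bathroom adult gravity"


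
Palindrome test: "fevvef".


Word: "fevvef"
Reversed: "fevvef"
Forward == Backward? fevvef == fevvef
Palindrome = Yes


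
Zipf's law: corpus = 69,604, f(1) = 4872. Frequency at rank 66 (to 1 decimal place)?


Zipf's law: f(r) = f(1) / r
f(1) = 4872
f(66) = 4872 / 66
= 73.8 occurrences


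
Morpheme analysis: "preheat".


Word: "preheat"
Morphemes: pre- | heat
Each morpheme carries meaning
= 2 morphemes


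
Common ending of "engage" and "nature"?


Word 1: "engage"
Word 2: "nature"
Comparing from end:
  Pos -1: 'e' == 'e'
  Pos -2: 'g' != 'r' (stop)
LCS = "e" (length 1)


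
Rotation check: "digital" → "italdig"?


Word: "digital", Candidate: "italdig"
Method: check if candidate is substring of word+word
"digitaldigital" contains "italdig"? Yes
Is rotation = Yes


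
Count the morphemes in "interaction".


Word: "interaction"
Morphemes: inter- / act / -ion
Each morpheme carries meaning
= 3 morphemes


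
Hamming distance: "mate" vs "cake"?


Comparing character by character (same length = 4):
  Pos 0: 'm' vs 'c' !=
  Pos 1: 'a' vs 'a' =
  Pos 2: 't' vs 'k' !=
  Pos 3: 'e' vs 'e' =
Hamming distance = 2


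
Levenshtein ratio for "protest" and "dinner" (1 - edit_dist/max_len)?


Word 1: "protest" (length 7)
Word 2: "dinner" (length 6)
One optimal edit sequence:
  1. substitute 'p' -> 'd'  (+1)
  2. substitute 'r' -> 'i'  (+1)
  3. substitute 'o' -> 'n'  (+1)
  4. substitute 't' -> 'n'  (+1)
  5. keep 'e'
  6. delete 's'  (+1)
  7. substitute 't' -> 'r'  (+1)
Edit distance = 6
Max length = max(7, 6) = 7
Similarity = 1 - 6/7
= 0.1429


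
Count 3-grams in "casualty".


Word: "casualty" (length 8)
Number of 3-grams = length - 3 + 1 = 8 - 3 + 1
= 6


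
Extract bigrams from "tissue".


Word: "tissue" (length 6)
Number of bigrams = 6 - 2 + 1 = 5
  Position 0: "ti"
  Position 1: "is"
  Position 2: "ss"
  Position 3: "su"
  Position 4: "ue"
Bigrams = "ti", "is", "ss", "su", "ue"


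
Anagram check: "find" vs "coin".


Word 1: "find" → sorted: dfin
Word 2: "coin" → sorted: cino
Same letters? dfin != cino
Anagram = No


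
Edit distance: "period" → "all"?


Word 1: "period" (length 6)
Word 2: "all" (length 3)
One optimal edit sequence (insert/delete/substitute each cost 1):
  1. delete 'p'  (+1)
  2. delete 'e'  (+1)
  3. delete 'r'  (+1)
  4. substitute 'i' -> 'a'  (+1)
  5. substitute 'o' -> 'l'  (+1)
  6. substitute 'd' -> 'l'  (+1)
Total edit operations: 6
Edit distance = 6


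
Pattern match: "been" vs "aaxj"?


Pattern of "been": [0, 1, 1, 2]
Pattern of "aaxj": [0, 0, 1, 2]
Patterns do not match
Same pattern = No


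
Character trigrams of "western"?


Word: "western" (length 7)
Number of trigrams = 7 - 3 + 1 = 5
  Position 0: "wes"
  Position 1: "est"
  Position 2: "ste"
  Position 3: "ter"
  Position 4: "ern"
Trigrams = "wes", "est", "ste", "ter", "ern"


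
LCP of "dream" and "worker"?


Word 1: "dream"
Word 2: "worker"
Comparing from start:
  Pos 0: 'd' != 'w' (stop)
LCP = "" (length 0)


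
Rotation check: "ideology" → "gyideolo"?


Word: "ideology", Candidate: "gyideolo"
Method: check if candidate is substring of word+word
"ideologyideology" contains "gyideolo"? Yes
Is rotation = Yes


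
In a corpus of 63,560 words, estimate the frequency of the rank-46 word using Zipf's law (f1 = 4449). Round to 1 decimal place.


Zipf's law: f(r) = f(1) / r
f(1) = 4449
f(46) = 4449 / 46
= 96.7 occurrences


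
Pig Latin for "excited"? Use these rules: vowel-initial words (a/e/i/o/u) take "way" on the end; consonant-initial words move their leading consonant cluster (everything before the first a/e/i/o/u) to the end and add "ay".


Word: "excited"
Starts with vowel → add 'way'
Pig Latin = "excitedway"


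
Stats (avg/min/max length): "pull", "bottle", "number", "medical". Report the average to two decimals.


Lengths: "pull"=4, "bottle"=6, "number"=6, "medical"=7
Sum = 23, Count = 4
Average = 23/4 = 5.75
= avg=5.75, min=4, max=7


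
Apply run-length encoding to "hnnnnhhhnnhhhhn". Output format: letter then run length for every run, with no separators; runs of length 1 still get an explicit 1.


String: "hnnnnhhhnnhhhhn"
Scanning for consecutive runs:
  'h' x 1
  'n' x 4
  'h' x 3
  'n' x 2
  'h' x 4
  'n' x 1
RLE = "h1n4h3n2h4n1"


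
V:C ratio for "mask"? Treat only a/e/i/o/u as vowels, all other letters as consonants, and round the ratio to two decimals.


Word: "mask"
Vowels (a,e,i,o,u): 1
Consonants: 3
Ratio = 1/3
= 0.33


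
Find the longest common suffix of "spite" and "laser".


Word 1: "spite"
Word 2: "laser"
Comparing from end:
  Pos -1: 'e' != 'r' (stop)
LCS = "" (length 0)


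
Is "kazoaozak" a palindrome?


Word: "kazoaozak"
Reversed: "kazoaozak"
Forward == Backward? kazoaozak == kazoaozak
Palindrome = Yes


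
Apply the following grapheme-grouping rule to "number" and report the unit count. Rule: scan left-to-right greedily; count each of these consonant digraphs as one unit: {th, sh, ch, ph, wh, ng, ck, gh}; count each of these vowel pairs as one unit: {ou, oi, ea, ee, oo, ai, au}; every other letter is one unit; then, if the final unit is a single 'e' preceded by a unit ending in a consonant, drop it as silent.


Word: "number" (6 letters)
Left-to-right scan:
  [1] 'n' (letter)
  [2] 'u' (letter)
  [3] 'm' (letter)
  [4] 'b' (letter)
  [5] 'e' (letter)
  [6] 'r' (letter)
Units from scan: 6
Sound units = 6 units


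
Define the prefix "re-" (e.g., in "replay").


Prefix: re-
Example: replay = re- + play
Meaning = again


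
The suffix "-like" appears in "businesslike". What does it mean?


Suffix: -like
As in: businesslike -> business + -like
Meaning = resembling


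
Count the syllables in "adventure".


Word: "adventure"
Syllable breakdown: ad-ven-ture
Counting: 3 parts
= 3 syllables


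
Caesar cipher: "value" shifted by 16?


Word: "value"
Shift: 16
Each letter → (letter + shift) mod 26:
  'v' (21) + 16 = 11 → 'l'
  'a' (0) + 16 = 16 → 'q'
  'l' (11) + 16 = 1 → 'b'
  'u' (20) + 16 = 10 → 'k'
  'e' (4) + 16 = 20 → 'u'
Result = "lqbku"


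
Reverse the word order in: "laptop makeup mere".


Original: "laptop makeup mere"
Words (1..n): laptop | makeup | mere
Reversed (n..1): mere | makeup | laptop
Result = "mere makeup laptop"


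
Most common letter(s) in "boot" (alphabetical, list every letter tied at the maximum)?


Word: "boot"
Letter counts:
  'b': 1
  'o': 2
  't': 1
Maximum count = 2
Most frequent = 'o' (2 times each)


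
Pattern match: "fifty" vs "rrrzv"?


Pattern of "fifty": [0, 1, 0, 2, 3]
Pattern of "rrrzv": [0, 0, 0, 1, 2]
Patterns do not match
Same pattern = No


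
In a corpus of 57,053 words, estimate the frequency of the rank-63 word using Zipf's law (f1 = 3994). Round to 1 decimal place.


Zipf's law: f(r) = f(1) / r
f(1) = 3994
f(63) = 3994 / 63
= 63.4 occurrences


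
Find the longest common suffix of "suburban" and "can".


Word 1: "suburban"
Word 2: "can"
Comparing from end:
  Pos -1: 'n' == 'n'
  Pos -2: 'a' == 'a'
  Pos -3: 'b' != 'c' (stop)
LCS = "an" (length 2)


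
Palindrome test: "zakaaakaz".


Word: "zakaaakaz"
Reversed: "zakaaakaz"
Forward == Backward? zakaaakaz == zakaaakaz
Palindrome = Yes


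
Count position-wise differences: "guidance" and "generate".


Comparing character by character (same length = 8):
  Pos 0: 'g' vs 'g' =
  Pos 1: 'u' vs 'e' !=
  Pos 2: 'i' vs 'n' !=
  Pos 3: 'd' vs 'e' !=
  Pos 4: 'a' vs 'r' !=
  Pos 5: 'n' vs 'a' !=
  Pos 6: 'c' vs 't' !=
  Pos 7: 'e' vs 'e' =
Hamming distance = 6


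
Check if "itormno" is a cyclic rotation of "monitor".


Word: "monitor", Candidate: "itormno"
Method: check if candidate is substring of word+word
"monitormonitor" contains "itormno"? No
Is rotation = No


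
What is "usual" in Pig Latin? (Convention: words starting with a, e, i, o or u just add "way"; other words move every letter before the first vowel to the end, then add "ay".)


Word: "usual"
Starts with vowel → add 'way'
Pig Latin = "usualway"


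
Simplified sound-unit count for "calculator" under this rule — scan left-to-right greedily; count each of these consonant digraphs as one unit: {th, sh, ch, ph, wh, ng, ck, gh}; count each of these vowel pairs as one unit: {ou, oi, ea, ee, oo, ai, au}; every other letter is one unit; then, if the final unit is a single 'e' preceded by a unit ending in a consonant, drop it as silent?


Word: "calculator" (10 letters)
Left-to-right scan:
  (1) 'c' (letter)
  (2) 'a' (letter)
  (3) 'l' (letter)
  (4) 'c' (letter)
  (5) 'u' (letter)
  (6) 'l' (letter)
  (7) 'a' (letter)
  (8) 't' (letter)
  (9) 'o' (letter)
  (10) 'r' (letter)
Units from scan: 10
Sound units = 10 units


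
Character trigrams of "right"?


Word: "right" (length 5)
Number of trigrams = 5 - 3 + 1 = 3
  Position 0: "rig"
  Position 1: "igh"
  Position 2: "ght"
Trigrams = "rig", "igh", "ght"


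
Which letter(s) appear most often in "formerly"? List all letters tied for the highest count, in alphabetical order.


Word: "formerly"
Letter counts:
  'e': 1
  'f': 1
  'l': 1
  'm': 1
  'o': 1
  'r': 2
  'y': 1
Maximum count = 2
Most frequent = 'r' (2 times each)


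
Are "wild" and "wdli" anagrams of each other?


Word 1: "wild" → sorted: dilw
Word 2: "wdli" → sorted: dilw
Same letters? dilw == dilw
Anagram = Yes


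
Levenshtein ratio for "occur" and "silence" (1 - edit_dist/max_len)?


Word 1: "occur" (length 5)
Word 2: "silence" (length 7)
One optimal edit sequence:
  1. insert 's'  (+1)
  2. insert 'i'  (+1)
  3. substitute 'o' -> 'l'  (+1)
  4. substitute 'c' -> 'e'  (+1)
  5. substitute 'c' -> 'n'  (+1)
  6. substitute 'u' -> 'c'  (+1)
  7. substitute 'r' -> 'e'  (+1)
Edit distance = 7
Max length = max(5, 7) = 7
Similarity = 1 - 7/7
= 0.0000


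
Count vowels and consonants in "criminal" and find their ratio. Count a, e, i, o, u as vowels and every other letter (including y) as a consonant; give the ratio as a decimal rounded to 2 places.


Word: "criminal"
Vowels (a,e,i,o,u): 3
Consonants: 5
Ratio = 3/5
= 0.60


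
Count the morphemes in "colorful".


Word: "colorful"
Morphemes: color | -ful
Each morpheme carries meaning
= 2 morphemes


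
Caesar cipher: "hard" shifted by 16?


Word: "hard"
Shift: 16
Each letter → (letter + shift) mod 26:
  'h' (7) + 16 = 23 → 'x'
  'a' (0) + 16 = 16 → 'q'
  'r' (17) + 16 = 7 → 'h'
  'd' (3) + 16 = 19 → 't'
Result = "xqht"


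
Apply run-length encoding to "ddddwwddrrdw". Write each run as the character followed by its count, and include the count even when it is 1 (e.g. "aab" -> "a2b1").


String: "ddddwwddrrdw"
Scanning for consecutive runs:
  'd' x 4
  'w' x 2
  'd' x 2
  'r' x 2
  'd' x 1
  'w' x 1
RLE = "d4w2d2r2d1w1"


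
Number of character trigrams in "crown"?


Word: "crown" (length 5)
Number of 3-grams = length - 3 + 1 = 5 - 3 + 1
= 3


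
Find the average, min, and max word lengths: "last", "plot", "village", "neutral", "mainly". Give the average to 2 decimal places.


Lengths: "last"=4, "plot"=4, "village"=7, "neutral"=7, "mainly"=6
Sum = 28, Count = 5
Average = 28/5 = 5.60
= avg=5.60, min=4, max=7


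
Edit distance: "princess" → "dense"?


Word 1: "princess" (length 8)
Word 2: "dense" (length 5)
One optimal edit sequence (insert/delete/substitute each cost 1):
  1. delete 'p'  (+1)
  2. substitute 'r' -> 'd'  (+1)
  3. substitute 'i' -> 'e'  (+1)
  4. keep 'n'
  5. delete 'c'  (+1)
  6. delete 'e'  (+1)
  7. keep 's'
  8. substitute 's' -> 'e'  (+1)
Total edit operations: 6
Edit distance = 6


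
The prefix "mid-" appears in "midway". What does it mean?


Prefix: mid-
As in: midway -> mid- + way
Meaning = middle


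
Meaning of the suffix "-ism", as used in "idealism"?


Suffix: -ism
Example: idealism (ideal + -ism)
Meaning = belief / practice


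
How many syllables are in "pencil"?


Word: "pencil"
Syllable breakdown: pen | cil
Counting: 2 parts
= 2 syllables


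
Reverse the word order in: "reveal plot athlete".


Original: "reveal plot athlete"
Words (1..n): reveal | plot | athlete
Reversed (n..1): athlete | plot | reveal
Result = "athlete plot reveal"


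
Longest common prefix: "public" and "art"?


Word 1: "public"
Word 2: "art"
Comparing from start:
  Pos 0: 'p' != 'a' (stop)
LCP = "" (length 0)


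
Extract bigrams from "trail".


Word: "trail" (length 5)
Number of bigrams = 5 - 2 + 1 = 4
  Position 0: "tr"
  Position 1: "ra"
  Position 2: "ai"
  Position 3: "il"
Bigrams = "tr", "ra", "ai", "il"


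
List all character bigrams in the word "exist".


Word: "exist" (length 5)
Number of bigrams = 5 - 2 + 1 = 4
  Position 0: "ex"
  Position 1: "xi"
  Position 2: "is"
  Position 3: "st"
Bigrams = "ex", "xi", "is", "st"


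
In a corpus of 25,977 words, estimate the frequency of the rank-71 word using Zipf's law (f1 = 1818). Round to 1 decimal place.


Zipf's law: f(r) = f(1) / r
f(1) = 1818
f(71) = 1818 / 71
= 25.6 occurrences


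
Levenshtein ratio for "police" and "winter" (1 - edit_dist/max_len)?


Word 1: "police" (length 6)
Word 2: "winter" (length 6)
One optimal edit sequence:
  1. substitute 'p' -> 'w'  (+1)
  2. substitute 'o' -> 'i'  (+1)
  3. substitute 'l' -> 'n'  (+1)
  4. substitute 'i' -> 't'  (+1)
  5. substitute 'c' -> 'e'  (+1)
  6. substitute 'e' -> 'r'  (+1)
Edit distance = 6
Max length = max(6, 6) = 6
Similarity = 1 - 6/6
= 0.0000


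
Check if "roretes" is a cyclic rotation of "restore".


Word: "restore", Candidate: "roretes"
Method: check if candidate is substring of word+word
"restorerestore" contains "roretes"? No
Is rotation = No


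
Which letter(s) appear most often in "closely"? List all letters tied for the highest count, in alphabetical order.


Word: "closely"
Letter counts:
  'c': 1
  'e': 1
  'l': 2
  'o': 1
  's': 1
  'y': 1
Maximum count = 2
Most frequent = 'l' (2 times each)


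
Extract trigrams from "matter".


Word: "matter" (length 6)
Number of trigrams = 6 - 3 + 1 = 4
  Position 0: "mat"
  Position 1: "att"
  Position 2: "tte"
  Position 3: "ter"
Trigrams = "mat", "att", "tte", "ter"


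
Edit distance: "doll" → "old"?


Word 1: "doll" (length 4)
Word 2: "old" (length 3)
One optimal edit sequence (insert/delete/substitute each cost 1):
  1. delete 'd'  (+1)
  2. keep 'o'
  3. keep 'l'
  4. substitute 'l' -> 'd'  (+1)
Total edit operations: 2
Edit distance = 2


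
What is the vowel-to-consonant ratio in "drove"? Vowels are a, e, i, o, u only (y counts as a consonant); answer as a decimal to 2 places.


Word: "drove"
Vowels (a,e,i,o,u): 2
Consonants: 3
Ratio = 2/3
= 0.67


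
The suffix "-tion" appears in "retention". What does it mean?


Suffix: -tion
Example: retention = retain + -tion, with a spelling change
Meaning = act or process


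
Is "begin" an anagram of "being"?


Word 1: "being" → sorted: begin
Word 2: "begin" → sorted: begin
Same letters? begin == begin
Anagram = Yes


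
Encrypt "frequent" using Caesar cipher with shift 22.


Word: "frequent"
Shift: 22
Each letter → (letter + shift) mod 26:
  'f' (5) + 22 = 1 → 'b'
  'r' (17) + 22 = 13 → 'n'
  'e' (4) + 22 = 0 → 'a'
  'q' (16) + 22 = 12 → 'm'
  'u' (20) + 22 = 16 → 'q'
  'e' (4) + 22 = 0 → 'a'
  'n' (13) + 22 = 9 → 'j'
  't' (19) + 22 = 15 → 'p'
Result = "bnamqajp"


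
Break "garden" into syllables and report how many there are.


Word: "garden"
Syllable breakdown: gar · den
Counting: 2 parts
= 2 syllables


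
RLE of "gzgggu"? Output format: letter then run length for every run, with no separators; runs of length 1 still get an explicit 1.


String: "gzgggu"
Scanning for consecutive runs:
  'g' x 1
  'z' x 1
  'g' x 3
  'u' x 1
RLE = "g1z1g3u1"


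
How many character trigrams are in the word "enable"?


Word: "enable" (length 6)
Number of 3-grams = length - 3 + 1 = 6 - 3 + 1
= 4


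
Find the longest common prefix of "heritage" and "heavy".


Word 1: "heritage"
Word 2: "heavy"
Comparing from start:
  Pos 0: 'h' == 'h'
  Pos 1: 'e' == 'e'
  Pos 2: 'r' != 'a' (stop)
LCP = "he" (length 2)


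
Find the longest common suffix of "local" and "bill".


Word 1: "local"
Word 2: "bill"
Comparing from end:
  Pos -1: 'l' == 'l'
  Pos -2: 'a' != 'l' (stop)
LCS = "l" (length 1)


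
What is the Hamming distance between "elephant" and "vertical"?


Comparing character by character (same length = 8):
  Pos 0: 'e' vs 'v' !=
  Pos 1: 'l' vs 'e' !=
  Pos 2: 'e' vs 'r' !=
  Pos 3: 'p' vs 't' !=
  Pos 4: 'h' vs 'i' !=
  Pos 5: 'a' vs 'c' !=
  Pos 6: 'n' vs 'a' !=
  Pos 7: 't' vs 'l' !=
Hamming distance = 8


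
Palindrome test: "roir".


Word: "roir"
Reversed: "rior"
Forward == Backward? roir != rior
Palindrome = No


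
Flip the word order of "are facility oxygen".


Original: "are facility oxygen"
Words (1..n): are | facility | oxygen
Reversed (n..1): oxygen | facility | are
Result = "oxygen facility are"


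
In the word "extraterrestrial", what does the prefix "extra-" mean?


Prefix: extra-
Example: extraterrestrial = extra- + terrestrial
Meaning = beyond


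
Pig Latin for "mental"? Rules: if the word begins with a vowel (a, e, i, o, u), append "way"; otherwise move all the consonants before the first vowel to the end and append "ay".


Word: "mental"
Starts with consonant(s) → move to end, add 'ay'
Consonant cluster: "m"
Pig Latin = "entalmay"


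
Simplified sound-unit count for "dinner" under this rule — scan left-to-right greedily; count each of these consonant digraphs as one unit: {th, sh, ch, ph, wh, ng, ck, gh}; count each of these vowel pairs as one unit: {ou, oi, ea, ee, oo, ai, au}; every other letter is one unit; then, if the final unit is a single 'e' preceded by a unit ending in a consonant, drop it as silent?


Word: "dinner" (6 letters)
Left-to-right scan:
  1. 'd' (letter)
  2. 'i' (letter)
  3. 'n' (letter)
  4. 'n' (letter)
  5. 'e' (letter)
  6. 'r' (letter)
Units from scan: 6
Sound units = 6 units


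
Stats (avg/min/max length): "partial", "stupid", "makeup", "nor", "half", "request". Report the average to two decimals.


Lengths: "partial"=7, "stupid"=6, "makeup"=6, "nor"=3, "half"=4, "request"=7
Sum = 33, Count = 6
Average = 33/6 = 5.50
= avg=5.50, min=3, max=7


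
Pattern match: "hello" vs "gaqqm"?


Pattern of "hello": [0, 1, 2, 2, 3]
Pattern of "gaqqm": [0, 1, 2, 2, 3]
Patterns match
Same pattern = Yes


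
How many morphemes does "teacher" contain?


Word: "teacher"
Morphemes: teach / -er
Each morpheme carries meaning
= 2 morphemes


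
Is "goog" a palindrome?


Word: "goog"
Reversed: "goog"
Forward == Backward? goog == goog
Palindrome = Yes


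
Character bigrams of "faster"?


Word: "faster" (length 6)
Number of bigrams = 6 - 2 + 1 = 5
  Position 0: "fa"
  Position 1: "as"
  Position 2: "st"
  Position 3: "te"
  Position 4: "er"
Bigrams = "fa", "as", "st", "te", "er"


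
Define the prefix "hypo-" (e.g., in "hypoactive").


Prefix: hypo-
As in: hypoactive -> hypo- + active
Meaning = under / below normal


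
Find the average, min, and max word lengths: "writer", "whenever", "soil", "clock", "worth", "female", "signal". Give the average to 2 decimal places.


Lengths: "writer"=6, "whenever"=8, "soil"=4, "clock"=5, "worth"=5, "female"=6, "signal"=6
Sum = 40, Count = 7
Average = 40/7 = 5.71
= avg=5.71, min=4, max=8


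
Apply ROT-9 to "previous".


Word: "previous"
Shift: 9
Each letter → (letter + shift) mod 26:
  'p' (15) + 9 = 24 → 'y'
  'r' (17) + 9 = 0 → 'a'
  'e' (4) + 9 = 13 → 'n'
  'v' (21) + 9 = 4 → 'e'
  'i' (8) + 9 = 17 → 'r'
  'o' (14) + 9 = 23 → 'x'
  'u' (20) + 9 = 3 → 'd'
  's' (18) + 9 = 1 → 'b'
Result = "yanerxdb"


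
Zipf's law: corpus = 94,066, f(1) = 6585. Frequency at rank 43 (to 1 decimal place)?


Zipf's law: f(r) = f(1) / r
f(1) = 6585
f(43) = 6585 / 43
= 153.1 occurrences


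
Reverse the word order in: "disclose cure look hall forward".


Original: "disclose cure look hall forward"
Words (1..n): disclose | cure | look | hall | forward
Reversed (n..1): forward | hall | look | cure | disclose
Result = "forward hall look cure disclose"


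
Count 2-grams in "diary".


Word: "diary" (length 5)
Number of 2-grams = length - 2 + 1 = 5 - 2 + 1
= 4


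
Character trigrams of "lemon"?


Word: "lemon" (length 5)
Number of trigrams = 5 - 3 + 1 = 3
  Position 0: "lem"
  Position 1: "emo"
  Position 2: "mon"
Trigrams = "lem", "emo", "mon"


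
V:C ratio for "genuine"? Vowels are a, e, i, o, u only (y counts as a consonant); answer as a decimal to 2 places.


Word: "genuine"
Vowels (a,e,i,o,u): 4
Consonants: 3
Ratio = 4/3
= 1.33


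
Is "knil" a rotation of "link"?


Word: "link", Candidate: "knil"
Method: check if candidate is substring of word+word
"linklink" contains "knil"? No
Is rotation = No


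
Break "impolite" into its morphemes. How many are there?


Word: "impolite"
Morphemes: im- | polite
Each morpheme carries meaning
= 2 morphemes


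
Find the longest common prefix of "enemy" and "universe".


Word 1: "enemy"
Word 2: "universe"
Comparing from start:
  Pos 0: 'e' != 'u' (stop)
LCP = "" (length 0)


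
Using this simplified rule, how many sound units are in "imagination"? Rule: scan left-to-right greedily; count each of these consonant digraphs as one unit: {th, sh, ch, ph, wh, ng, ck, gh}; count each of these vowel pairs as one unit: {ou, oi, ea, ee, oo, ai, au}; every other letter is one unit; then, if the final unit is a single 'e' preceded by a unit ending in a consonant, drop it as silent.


Word: "imagination" (11 letters)
Left-to-right scan:
  (1) 'i' (letter)
  (2) 'm' (letter)
  (3) 'a' (letter)
  (4) 'g' (letter)
  (5) 'i' (letter)
  (6) 'n' (letter)
  (7) 'a' (letter)
  (8) 't' (letter)
  (9) 'i' (letter)
  (10) 'o' (letter)
  (11) 'n' (letter)
Units from scan: 11
Sound units = 11 units


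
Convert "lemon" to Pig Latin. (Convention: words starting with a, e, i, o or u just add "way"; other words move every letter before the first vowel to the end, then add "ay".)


Word: "lemon"
Starts with consonant(s) → move to end, add 'ay'
Consonant cluster: "l"
Pig Latin = "emonlay"


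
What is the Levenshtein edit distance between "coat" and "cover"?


Word 1: "coat" (length 4)
Word 2: "cover" (length 5)
One optimal edit sequence (insert/delete/substitute each cost 1):
  1. keep 'c'
  2. keep 'o'
  3. insert 'v'  (+1)
  4. substitute 'a' -> 'e'  (+1)
  5. substitute 't' -> 'r'  (+1)
Total edit operations: 3
Edit distance = 3


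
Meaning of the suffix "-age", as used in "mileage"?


Suffix: -age
As in: mileage -> mile + -age
Meaning = result / collection


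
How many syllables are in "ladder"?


Word: "ladder"
Syllable breakdown: lad · der
Counting: 2 parts
= 2 syllables


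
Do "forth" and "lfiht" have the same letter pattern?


Pattern of "forth": [0, 1, 2, 3, 4]
Pattern of "lfiht": [0, 1, 2, 3, 4]
Patterns match
Same pattern = Yes


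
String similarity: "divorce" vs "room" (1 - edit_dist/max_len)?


Word 1: "divorce" (length 7)
Word 2: "room" (length 4)
One optimal edit sequence:
  1. delete 'd'  (+1)
  2. delete 'i'  (+1)
  3. substitute 'v' -> 'r'  (+1)
  4. keep 'o'
  5. delete 'r'  (+1)
  6. substitute 'c' -> 'o'  (+1)
  7. substitute 'e' -> 'm'  (+1)
Edit distance = 6
Max length = max(7, 4) = 7
Similarity = 1 - 6/7
= 0.1429


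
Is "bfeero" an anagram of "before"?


Word 1: "before" → sorted: beefor
Word 2: "bfeero" → sorted: beefor
Same letters? beefor == beefor
Anagram = Yes


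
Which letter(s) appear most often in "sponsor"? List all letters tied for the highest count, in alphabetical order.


Word: "sponsor"
Letter counts:
  'n': 1
  'o': 2
  'p': 1
  'r': 1
  's': 2
Maximum count = 2
Most frequent = 'o', 's' (2 times each)


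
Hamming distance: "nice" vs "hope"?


Comparing character by character (same length = 4):
  Pos 0: 'n' vs 'h' !=
  Pos 1: 'i' vs 'o' !=
  Pos 2: 'c' vs 'p' !=
  Pos 3: 'e' vs 'e' =
Hamming distance = 3


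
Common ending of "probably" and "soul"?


Word 1: "probably"
Word 2: "soul"
Comparing from end:
  Pos -1: 'y' != 'l' (stop)
LCS = "" (length 0)


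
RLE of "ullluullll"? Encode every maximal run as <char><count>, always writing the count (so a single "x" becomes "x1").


String: "ullluullll"
Scanning for consecutive runs:
  'u' x 1
  'l' x 3
  'u' x 2
  'l' x 4
RLE = "u1l3u2l4"


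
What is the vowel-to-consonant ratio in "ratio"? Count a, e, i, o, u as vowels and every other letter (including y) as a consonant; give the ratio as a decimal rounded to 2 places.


Word: "ratio"
Vowels (a,e,i,o,u): 3
Consonants: 2
Ratio = 3/2
= 1.50


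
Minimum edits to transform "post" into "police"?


Word 1: "post" (length 4)
Word 2: "police" (length 6)
One optimal edit sequence (insert/delete/substitute each cost 1):
  1. keep 'p'
  2. keep 'o'
  3. insert 'l'  (+1)
  4. insert 'i'  (+1)
  5. substitute 's' -> 'c'  (+1)
  6. substitute 't' -> 'e'  (+1)
Total edit operations: 4
Edit distance = 4


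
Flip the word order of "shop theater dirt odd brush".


Original: "shop theater dirt odd brush"
Words (1..n): shop | theater | dirt | odd | brush
Reversed (n..1): brush | odd | dirt | theater | shop
Result = "brush odd dirt theater shop"


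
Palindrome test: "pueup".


Word: "pueup"
Reversed: "pueup"
Forward == Backward? pueup == pueup
Palindrome = Yes


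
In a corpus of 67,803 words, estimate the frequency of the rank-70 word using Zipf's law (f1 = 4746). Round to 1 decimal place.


Zipf's law: f(r) = f(1) / r
f(1) = 4746
f(70) = 4746 / 70
= 67.8 occurrences


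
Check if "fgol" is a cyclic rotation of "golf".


Word: "golf", Candidate: "fgol"
Method: check if candidate is substring of word+word
"golfgolf" contains "fgol"? Yes
Is rotation = Yes


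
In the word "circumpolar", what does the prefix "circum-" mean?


Prefix: circum-
Example: circumpolar (circum- + polar)
Meaning = around


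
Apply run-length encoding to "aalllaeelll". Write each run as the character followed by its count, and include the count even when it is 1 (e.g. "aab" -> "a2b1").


String: "aalllaeelll"
Scanning for consecutive runs:
  'a' x 2
  'l' x 3
  'a' x 1
  'e' x 2
  'l' x 3
RLE = "a2l3a1e2l3"


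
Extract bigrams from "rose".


Word: "rose" (length 4)
Number of bigrams = 4 - 2 + 1 = 3
  Position 0: "ro"
  Position 1: "os"
  Position 2: "se"
Bigrams = "ro", "os", "se"


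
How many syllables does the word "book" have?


Word: "book"
Syllable breakdown: book
Counting: 1 part
= 1 syllable


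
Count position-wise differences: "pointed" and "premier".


Comparing character by character (same length = 7):
  Pos 0: 'p' vs 'p' =
  Pos 1: 'o' vs 'r' !=
  Pos 2: 'i' vs 'e' !=
  Pos 3: 'n' vs 'm' !=
  Pos 4: 't' vs 'i' !=
  Pos 5: 'e' vs 'e' =
  Pos 6: 'd' vs 'r' !=
Hamming distance = 5


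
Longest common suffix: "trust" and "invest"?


Word 1: "trust"
Word 2: "invest"
Comparing from end:
  Pos -1: 't' == 't'
  Pos -2: 's' == 's'
  Pos -3: 'u' != 'e' (stop)
LCS = "st" (length 2)


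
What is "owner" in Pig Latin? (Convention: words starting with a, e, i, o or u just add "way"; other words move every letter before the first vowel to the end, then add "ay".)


Word: "owner"
Starts with vowel → add 'way'
Pig Latin = "ownerway"


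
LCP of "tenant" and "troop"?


Word 1: "tenant"
Word 2: "troop"
Comparing from start:
  Pos 0: 't' == 't'
  Pos 1: 'e' != 'r' (stop)
LCP = "t" (length 1)


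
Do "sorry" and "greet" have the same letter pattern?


Pattern of "sorry": [0, 1, 2, 2, 3]
Pattern of "greet": [0, 1, 2, 2, 3]
Patterns match
Same pattern = Yes


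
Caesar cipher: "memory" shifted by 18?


Word: "memory"
Shift: 18
Each letter → (letter + shift) mod 26:
  'm' (12) + 18 = 4 → 'e'
  'e' (4) + 18 = 22 → 'w'
  'm' (12) + 18 = 4 → 'e'
  'o' (14) + 18 = 6 → 'g'
  'r' (17) + 18 = 9 → 'j'
  'y' (24) + 18 = 16 → 'q'
Result = "ewegjq"


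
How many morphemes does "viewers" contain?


Word: "viewers"
Morphemes: view / -er / -s
Each morpheme carries meaning
= 3 morphemes


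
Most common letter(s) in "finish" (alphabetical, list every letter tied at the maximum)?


Word: "finish"
Letter counts:
  'f': 1
  'h': 1
  'i': 2
  'n': 1
  's': 1
Maximum count = 2
Most frequent = 'i' (2 times each)


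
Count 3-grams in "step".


Word: "step" (length 4)
Number of 3-grams = length - 3 + 1 = 4 - 3 + 1
= 2


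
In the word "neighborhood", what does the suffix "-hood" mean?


Suffix: -hood
Example: neighborhood (neighbor + -hood)
Meaning = state / condition


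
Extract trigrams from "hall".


Word: "hall" (length 4)
Number of trigrams = 4 - 3 + 1 = 2
  Position 0: "hal"
  Position 1: "all"
Trigrams = "hal", "all"


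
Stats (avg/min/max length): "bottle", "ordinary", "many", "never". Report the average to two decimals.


Lengths: "bottle"=6, "ordinary"=8, "many"=4, "never"=5
Sum = 23, Count = 4
Average = 23/4 = 5.75
= avg=5.75, min=4, max=8


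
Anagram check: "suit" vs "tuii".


Word 1: "suit" → sorted: istu
Word 2: "tuii" → sorted: iitu
Same letters? istu != iitu
Anagram = No


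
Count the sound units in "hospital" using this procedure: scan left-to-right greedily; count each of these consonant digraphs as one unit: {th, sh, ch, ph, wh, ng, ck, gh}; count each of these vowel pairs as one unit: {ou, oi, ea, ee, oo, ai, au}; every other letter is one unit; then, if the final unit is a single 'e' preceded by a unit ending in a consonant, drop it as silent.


Word: "hospital" (8 letters)
Left-to-right scan:
  1. 'h' (letter)
  2. 'o' (letter)
  3. 's' (letter)
  4. 'p' (letter)
  5. 'i' (letter)
  6. 't' (letter)
  7. 'a' (letter)
  8. 'l' (letter)
Units from scan: 8
Sound units = 8 units


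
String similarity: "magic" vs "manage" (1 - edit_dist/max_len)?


Word 1: "magic" (length 5)
Word 2: "manage" (length 6)
One optimal edit sequence:
  1. keep 'm'
  2. keep 'a'
  3. insert 'n'  (+1)
  4. substitute 'g' -> 'a'  (+1)
  5. substitute 'i' -> 'g'  (+1)
  6. substitute 'c' -> 'e'  (+1)
Edit distance = 4
Max length = max(5, 6) = 6
Similarity = 1 - 4/6
= 0.3333


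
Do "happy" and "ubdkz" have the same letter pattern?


Pattern of "happy": [0, 1, 2, 2, 3]
Pattern of "ubdkz": [0, 1, 2, 3, 4]
Patterns do not match
Same pattern = No


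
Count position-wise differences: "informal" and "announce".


Comparing character by character (same length = 8):
  Pos 0: 'i' vs 'a' !=
  Pos 1: 'n' vs 'n' =
  Pos 2: 'f' vs 'n' !=
  Pos 3: 'o' vs 'o' =
  Pos 4: 'r' vs 'u' !=
  Pos 5: 'm' vs 'n' !=
  Pos 6: 'a' vs 'c' !=
  Pos 7: 'l' vs 'e' !=
Hamming distance = 6


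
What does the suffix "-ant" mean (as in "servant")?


Suffix: -ant
Example: servant = serve + -ant, with a spelling change
Meaning = one who / that which


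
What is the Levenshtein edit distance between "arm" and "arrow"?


Word 1: "arm" (length 3)
Word 2: "arrow" (length 5)
One optimal edit sequence (insert/delete/substitute each cost 1):
  1. keep 'a'
  2. insert 'r'  (+1)
  3. keep 'r'
  4. insert 'o'  (+1)
  5. substitute 'm' -> 'w'  (+1)
Total edit operations: 3
Edit distance = 3


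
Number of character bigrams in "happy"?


Word: "happy" (length 5)
Number of 2-grams = length - 2 + 1 = 5 - 2 + 1
= 4


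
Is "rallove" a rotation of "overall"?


Word: "overall", Candidate: "rallove"
Method: check if candidate is substring of word+word
"overalloverall" contains "rallove"? Yes
Is rotation = Yes


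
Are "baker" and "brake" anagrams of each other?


Word 1: "baker" → sorted: abekr
Word 2: "brake" → sorted: abekr
Same letters? abekr == abekr
Anagram = Yes


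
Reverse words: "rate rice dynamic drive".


Original: "rate rice dynamic drive"
Words (1..n): rate | rice | dynamic | drive
Reversed (n..1): drive | dynamic | rice | rate
Result = "drive dynamic rice rate"


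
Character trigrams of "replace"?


Word: "replace" (length 7)
Number of trigrams = 7 - 3 + 1 = 5
  Position 0: "rep"
  Position 1: "epl"
  Position 2: "pla"
  Position 3: "lac"
  Position 4: "ace"
Trigrams = "rep", "epl", "pla", "lac", "ace"


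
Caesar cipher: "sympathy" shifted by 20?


Word: "sympathy"
Shift: 20
Each letter → (letter + shift) mod 26:
  's' (18) + 20 = 12 → 'm'
  'y' (24) + 20 = 18 → 's'
  'm' (12) + 20 = 6 → 'g'
  'p' (15) + 20 = 9 → 'j'
  'a' (0) + 20 = 20 → 'u'
  't' (19) + 20 = 13 → 'n'
  'h' (7) + 20 = 1 → 'b'
  'y' (24) + 20 = 18 → 's'
Result = "msgjunbs"


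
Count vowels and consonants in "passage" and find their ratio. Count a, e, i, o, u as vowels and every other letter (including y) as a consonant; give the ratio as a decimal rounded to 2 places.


Word: "passage"
Vowels (a,e,i,o,u): 3
Consonants: 4
Ratio = 3/4
= 0.75


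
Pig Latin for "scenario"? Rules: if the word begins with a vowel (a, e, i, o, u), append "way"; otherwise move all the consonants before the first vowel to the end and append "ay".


Word: "scenario"
Starts with consonant(s) → move to end, add 'ay'
Consonant cluster: "sc"
Pig Latin = "enarioscay"


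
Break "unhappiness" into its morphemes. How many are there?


Word: "unhappiness"
Morphemes: un- + happi + -ness
Each morpheme carries meaning
= 3 morphemes


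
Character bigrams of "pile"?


Word: "pile" (length 4)
Number of bigrams = 4 - 2 + 1 = 3
  Position 0: "pi"
  Position 1: "il"
  Position 2: "le"
Bigrams = "pi", "il", "le"


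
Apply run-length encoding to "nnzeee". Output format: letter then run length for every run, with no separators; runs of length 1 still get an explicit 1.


String: "nnzeee"
Scanning for consecutive runs:
  'n' x 2
  'z' x 1
  'e' x 3
RLE = "n2z1e3"


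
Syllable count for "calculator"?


Word: "calculator"
Syllable breakdown: cal / cu / la / tor
Counting: 4 parts
= 4 syllables


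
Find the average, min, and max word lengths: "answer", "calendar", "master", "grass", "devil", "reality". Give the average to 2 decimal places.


Lengths: "answer"=6, "calendar"=8, "master"=6, "grass"=5, "devil"=5, "reality"=7
Sum = 37, Count = 6
Average = 37/6 = 6.17
= avg=6.17, min=5, max=8


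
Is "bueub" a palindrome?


Word: "bueub"
Reversed: "bueub"
Forward == Backward? bueub == bueub
Palindrome = Yes


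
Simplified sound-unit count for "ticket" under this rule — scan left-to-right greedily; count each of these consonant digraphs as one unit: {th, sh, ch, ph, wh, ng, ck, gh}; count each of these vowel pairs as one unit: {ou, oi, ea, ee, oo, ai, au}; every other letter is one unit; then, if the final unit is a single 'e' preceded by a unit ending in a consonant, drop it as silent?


Word: "ticket" (6 letters)
Left-to-right scan:
  1. 't' (letter)
  2. 'i' (letter)
  3. 'ck' (digraph)
  4. 'e' (letter)
  5. 't' (letter)
Units from scan: 5
Sound units = 5 units


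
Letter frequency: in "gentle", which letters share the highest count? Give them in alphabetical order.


Word: "gentle"
Letter counts:
  'e': 2
  'g': 1
  'l': 1
  'n': 1
  't': 1
Maximum count = 2
Most frequent = 'e' (2 times each)


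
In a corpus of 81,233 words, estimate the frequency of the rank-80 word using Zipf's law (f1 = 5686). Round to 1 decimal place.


Zipf's law: f(r) = f(1) / r
f(1) = 5686
f(80) = 5686 / 80
= 71.1 occurrences


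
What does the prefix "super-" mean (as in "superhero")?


Prefix: super-
Example: superhero (super- + hero)
Meaning = above / beyond


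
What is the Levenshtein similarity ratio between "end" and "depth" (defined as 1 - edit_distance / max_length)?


Word 1: "end" (length 3)
Word 2: "depth" (length 5)
One optimal edit sequence:
  1. insert 'd'  (+1)
  2. keep 'e'
  3. insert 'p'  (+1)
  4. substitute 'n' -> 't'  (+1)
  5. substitute 'd' -> 'h'  (+1)
Edit distance = 4
Max length = max(3, 5) = 5
Similarity = 1 - 4/5
= 0.2000


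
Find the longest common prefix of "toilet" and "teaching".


Word 1: "toilet"
Word 2: "teaching"
Comparing from start:
  Pos 0: 't' == 't'
  Pos 1: 'o' != 'e' (stop)
LCP = "t" (length 1)


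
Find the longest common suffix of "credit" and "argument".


Word 1: "credit"
Word 2: "argument"
Comparing from end:
  Pos -1: 't' == 't'
  Pos -2: 'i' != 'n' (stop)
LCS = "t" (length 1)


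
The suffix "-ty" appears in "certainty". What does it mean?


Suffix: -ty
Example: certainty = certain + -ty
Meaning = quality of


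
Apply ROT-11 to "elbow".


Word: "elbow"
Shift: 11
Each letter → (letter + shift) mod 26:
  'e' (4) + 11 = 15 → 'p'
  'l' (11) + 11 = 22 → 'w'
  'b' (1) + 11 = 12 → 'm'
  'o' (14) + 11 = 25 → 'z'
  'w' (22) + 11 = 7 → 'h'
Result = "pwmzh"


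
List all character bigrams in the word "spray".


Word: "spray" (length 5)
Number of bigrams = 5 - 2 + 1 = 4
  Position 0: "sp"
  Position 1: "pr"
  Position 2: "ra"
  Position 3: "ay"
Bigrams = "sp", "pr", "ra", "ay"


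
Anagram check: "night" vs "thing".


Word 1: "night" → sorted: ghint
Word 2: "thing" → sorted: ghint
Same letters? ghint == ghint
Anagram = Yes


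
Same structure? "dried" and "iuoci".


Pattern of "dried": [0, 1, 2, 3, 0]
Pattern of "iuoci": [0, 1, 2, 3, 0]
Patterns match
Same pattern = Yes


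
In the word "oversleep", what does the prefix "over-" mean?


Prefix: over-
As in: oversleep -> over- + sleep
Meaning = excessive


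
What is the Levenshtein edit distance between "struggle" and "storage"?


Word 1: "struggle" (length 8)
Word 2: "storage" (length 7)
One optimal edit sequence (insert/delete/substitute each cost 1):
  1. keep 's'
  2. keep 't'
  3. substitute 'r' -> 'o'  (+1)
  4. substitute 'u' -> 'r'  (+1)
  5. substitute 'g' -> 'a'  (+1)
  6. keep 'g'
  7. delete 'l'  (+1)
  8. keep 'e'
Total edit operations: 4
Edit distance = 4


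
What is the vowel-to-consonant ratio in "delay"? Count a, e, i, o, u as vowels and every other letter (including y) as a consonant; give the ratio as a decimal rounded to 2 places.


Word: "delay"
Vowels (a,e,i,o,u): 2
Consonants: 3
Ratio = 2/3
= 0.67


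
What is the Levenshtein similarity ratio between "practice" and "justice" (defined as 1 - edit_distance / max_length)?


Word 1: "practice" (length 8)
Word 2: "justice" (length 7)
One optimal edit sequence:
  1. delete 'p'  (+1)
  2. substitute 'r' -> 'j'  (+1)
  3. substitute 'a' -> 'u'  (+1)
  4. substitute 'c' -> 's'  (+1)
  5. keep 't'
  6. keep 'i'
  7. keep 'c'
  8. keep 'e'
Edit distance = 4
Max length = max(8, 7) = 8
Similarity = 1 - 4/8
= 0.5000


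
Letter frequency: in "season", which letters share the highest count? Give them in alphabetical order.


Word: "season"
Letter counts:
  'a': 1
  'e': 1
  'n': 1
  'o': 1
  's': 2
Maximum count = 2
Most frequent = 's' (2 times each)


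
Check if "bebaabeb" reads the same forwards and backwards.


Word: "bebaabeb"
Reversed: "bebaabeb"
Forward == Backward? bebaabeb == bebaabeb
Palindrome = Yes


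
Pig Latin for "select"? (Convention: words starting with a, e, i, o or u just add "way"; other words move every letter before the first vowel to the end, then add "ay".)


Word: "select"
Starts with consonant(s) → move to end, add 'ay'
Consonant cluster: "s"
Pig Latin = "electsay"
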